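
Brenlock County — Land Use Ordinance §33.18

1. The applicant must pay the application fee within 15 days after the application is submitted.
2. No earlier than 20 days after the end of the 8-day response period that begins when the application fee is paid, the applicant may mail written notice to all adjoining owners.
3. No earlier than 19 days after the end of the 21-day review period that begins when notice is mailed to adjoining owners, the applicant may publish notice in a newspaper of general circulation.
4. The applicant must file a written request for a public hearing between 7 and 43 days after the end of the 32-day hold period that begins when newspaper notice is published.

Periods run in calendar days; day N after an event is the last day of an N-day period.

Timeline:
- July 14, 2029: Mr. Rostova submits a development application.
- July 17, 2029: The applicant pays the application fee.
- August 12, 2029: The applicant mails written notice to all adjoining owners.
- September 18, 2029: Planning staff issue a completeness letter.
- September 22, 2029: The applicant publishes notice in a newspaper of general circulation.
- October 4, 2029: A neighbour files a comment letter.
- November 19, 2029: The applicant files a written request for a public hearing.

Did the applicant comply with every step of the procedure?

No

(1) due by July 14, 2029 + 15 days = July 29, 2029; July 17, 2029 is within that limit.
(2) permitted from July 25, 2029 + 20 days = August 14, 2029 onward; August 12, 2029 is 2 days before the earliest permitted date.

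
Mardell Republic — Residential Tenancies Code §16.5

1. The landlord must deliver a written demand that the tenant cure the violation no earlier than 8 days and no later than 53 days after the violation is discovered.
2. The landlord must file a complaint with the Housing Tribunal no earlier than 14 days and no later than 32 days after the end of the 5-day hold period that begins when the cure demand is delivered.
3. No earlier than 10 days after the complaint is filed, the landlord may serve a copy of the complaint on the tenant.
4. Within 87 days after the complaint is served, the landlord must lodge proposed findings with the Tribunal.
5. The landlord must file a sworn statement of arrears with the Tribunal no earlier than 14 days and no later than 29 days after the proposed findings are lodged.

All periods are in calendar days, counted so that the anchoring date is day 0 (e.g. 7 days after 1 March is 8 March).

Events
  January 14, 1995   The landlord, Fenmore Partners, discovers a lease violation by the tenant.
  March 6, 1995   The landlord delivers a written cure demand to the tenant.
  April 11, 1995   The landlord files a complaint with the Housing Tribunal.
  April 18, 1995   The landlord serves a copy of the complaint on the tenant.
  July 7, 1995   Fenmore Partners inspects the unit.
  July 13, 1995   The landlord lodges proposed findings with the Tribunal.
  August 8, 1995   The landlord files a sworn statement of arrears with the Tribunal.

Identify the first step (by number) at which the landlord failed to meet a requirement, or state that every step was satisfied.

Step 3

(1) the permitted window runs from January 14, 1995 + 8 = January 22, 1995 to January 14, 1995 + 53 = March 8, 1995; done March 6, 1995 — within the window.
(2) the permitted window runs from March 11, 1995 + 14 = March 25, 1995 to March 11, 1995 + 32 = April 12, 1995; April 11, 1995 falls inside that range.
(3) permitted from April 11, 1995 + 10 days = April 21, 1995 onward; done April 18, 1995 — 3 days too early.
No need to go further; step 3 was not satisfied.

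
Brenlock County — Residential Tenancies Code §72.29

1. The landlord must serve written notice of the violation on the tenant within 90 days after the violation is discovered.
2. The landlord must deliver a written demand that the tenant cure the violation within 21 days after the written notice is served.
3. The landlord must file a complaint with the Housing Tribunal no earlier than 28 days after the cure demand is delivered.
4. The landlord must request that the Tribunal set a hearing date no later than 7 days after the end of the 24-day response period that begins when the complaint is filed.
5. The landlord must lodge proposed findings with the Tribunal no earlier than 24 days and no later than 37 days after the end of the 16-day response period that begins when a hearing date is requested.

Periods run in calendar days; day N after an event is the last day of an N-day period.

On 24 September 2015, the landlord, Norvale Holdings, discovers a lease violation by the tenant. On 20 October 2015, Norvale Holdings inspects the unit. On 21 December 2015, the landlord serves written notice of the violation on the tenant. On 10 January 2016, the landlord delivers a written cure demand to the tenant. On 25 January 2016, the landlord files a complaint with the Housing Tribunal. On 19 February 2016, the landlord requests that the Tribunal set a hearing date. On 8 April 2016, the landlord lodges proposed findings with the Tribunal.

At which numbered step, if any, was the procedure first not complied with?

Step 3

Step 1: 90 days after 24 September 2015 (when the violation is discovered) is 23 December 2015; completed 21 December 2015, before the deadline.
Step 2: 21 days after 21 December 2015 (when the written notice is served) is 11 January 2016; done 10 January 2016 — timely.
Step 3: the earliest permitted date is 28 days after 10 January 2016 (when the cure demand is delivered), i.e. 7 February 2016; 25 January 2016 is 13 days before the earliest permitted date.
Later steps need not be reached.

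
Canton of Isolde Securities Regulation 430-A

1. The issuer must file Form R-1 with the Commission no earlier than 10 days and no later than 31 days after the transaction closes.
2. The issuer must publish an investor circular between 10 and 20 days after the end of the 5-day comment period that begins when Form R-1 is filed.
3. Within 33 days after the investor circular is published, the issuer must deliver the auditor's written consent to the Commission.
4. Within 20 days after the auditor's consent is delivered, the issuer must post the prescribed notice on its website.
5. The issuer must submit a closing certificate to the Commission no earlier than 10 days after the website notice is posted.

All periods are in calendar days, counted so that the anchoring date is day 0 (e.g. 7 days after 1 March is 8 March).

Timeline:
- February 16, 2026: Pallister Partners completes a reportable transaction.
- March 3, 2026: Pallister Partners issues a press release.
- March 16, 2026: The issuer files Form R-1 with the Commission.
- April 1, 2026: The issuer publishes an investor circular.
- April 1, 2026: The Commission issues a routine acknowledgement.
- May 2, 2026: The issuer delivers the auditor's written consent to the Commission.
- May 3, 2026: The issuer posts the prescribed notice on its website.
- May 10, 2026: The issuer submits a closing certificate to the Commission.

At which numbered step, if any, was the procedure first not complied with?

Step 5

Step 1: the window is 10–31 days after February 16, 2026 (when the transaction closes), so February 26, 2026 through March 19, 2026; March 16, 2026 falls inside that range.
Step 2: the window is 10–20 days after March 21, 2026 (end of the 5-day comment period, which began when Form R-1 is filed on March 16, 2026), so March 31, 2026 through April 10, 2026; April 1, 2026 falls inside that range.
Step 3: 33 days after April 1, 2026 (when the investor circular is published) is May 4, 2026; May 2, 2026 is within that limit.
Step 4: 20 days after May 2, 2026 (when the auditor's consent is delivered) is May 22, 2026; done May 3, 2026 — timely.
Step 5: the earliest permitted date is 10 days after May 3, 2026 (when the website notice is posted), i.e. May 13, 2026; May 10, 2026 is 3 days before the earliest permitted date.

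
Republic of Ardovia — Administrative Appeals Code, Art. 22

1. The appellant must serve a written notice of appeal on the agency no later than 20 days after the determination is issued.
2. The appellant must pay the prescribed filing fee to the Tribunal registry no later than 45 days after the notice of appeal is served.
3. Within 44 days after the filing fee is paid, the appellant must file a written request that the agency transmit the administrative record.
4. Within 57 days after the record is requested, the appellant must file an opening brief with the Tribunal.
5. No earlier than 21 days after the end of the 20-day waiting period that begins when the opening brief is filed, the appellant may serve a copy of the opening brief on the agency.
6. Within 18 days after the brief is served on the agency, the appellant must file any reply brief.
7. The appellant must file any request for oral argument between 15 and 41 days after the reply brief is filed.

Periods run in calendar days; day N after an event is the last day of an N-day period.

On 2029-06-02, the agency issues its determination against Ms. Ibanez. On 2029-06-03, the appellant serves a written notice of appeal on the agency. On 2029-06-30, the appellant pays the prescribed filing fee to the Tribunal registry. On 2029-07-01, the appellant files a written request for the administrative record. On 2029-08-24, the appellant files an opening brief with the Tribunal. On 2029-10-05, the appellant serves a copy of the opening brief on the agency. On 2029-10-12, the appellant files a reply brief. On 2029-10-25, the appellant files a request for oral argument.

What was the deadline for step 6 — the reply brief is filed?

Step 6 runs from 2029-10-05, when the brief is served on the agency. 18 days after 2029-10-05 is 2029-10-23.

2029-10-23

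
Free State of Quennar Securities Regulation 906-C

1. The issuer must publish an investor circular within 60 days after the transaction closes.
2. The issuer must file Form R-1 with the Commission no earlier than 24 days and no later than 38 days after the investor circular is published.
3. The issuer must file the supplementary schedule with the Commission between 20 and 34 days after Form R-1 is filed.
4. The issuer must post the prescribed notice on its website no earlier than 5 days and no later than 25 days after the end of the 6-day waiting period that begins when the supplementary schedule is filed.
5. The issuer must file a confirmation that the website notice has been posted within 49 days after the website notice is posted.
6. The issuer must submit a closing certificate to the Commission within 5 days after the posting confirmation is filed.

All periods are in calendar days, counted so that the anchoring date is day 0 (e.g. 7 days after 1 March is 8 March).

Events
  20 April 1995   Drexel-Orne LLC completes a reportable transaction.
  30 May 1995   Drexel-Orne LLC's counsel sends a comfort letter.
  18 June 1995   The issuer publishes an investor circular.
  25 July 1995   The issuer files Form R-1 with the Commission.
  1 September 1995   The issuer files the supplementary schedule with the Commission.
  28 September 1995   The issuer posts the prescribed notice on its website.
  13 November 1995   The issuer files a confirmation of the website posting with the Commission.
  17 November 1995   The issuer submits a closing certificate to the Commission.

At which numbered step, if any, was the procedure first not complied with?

Step 1: 60 days after 20 April 1995 (when the transaction closes) is 19 June 1995; completed 18 June 1995, before the deadline.
Step 2: the window is 24–38 days after 18 June 1995 (when the investor circular is published), so 12 July 1995 through 26 July 1995; done 25 July 1995, which is between those dates.
Step 3: the window is 20–34 days after 25 July 1995 (when Form R-1 is filed), so 14 August 1995 through 28 August 1995; done 1 September 1995 — 4 days after the window closed.
That is the first point of non-compliance.

Step 3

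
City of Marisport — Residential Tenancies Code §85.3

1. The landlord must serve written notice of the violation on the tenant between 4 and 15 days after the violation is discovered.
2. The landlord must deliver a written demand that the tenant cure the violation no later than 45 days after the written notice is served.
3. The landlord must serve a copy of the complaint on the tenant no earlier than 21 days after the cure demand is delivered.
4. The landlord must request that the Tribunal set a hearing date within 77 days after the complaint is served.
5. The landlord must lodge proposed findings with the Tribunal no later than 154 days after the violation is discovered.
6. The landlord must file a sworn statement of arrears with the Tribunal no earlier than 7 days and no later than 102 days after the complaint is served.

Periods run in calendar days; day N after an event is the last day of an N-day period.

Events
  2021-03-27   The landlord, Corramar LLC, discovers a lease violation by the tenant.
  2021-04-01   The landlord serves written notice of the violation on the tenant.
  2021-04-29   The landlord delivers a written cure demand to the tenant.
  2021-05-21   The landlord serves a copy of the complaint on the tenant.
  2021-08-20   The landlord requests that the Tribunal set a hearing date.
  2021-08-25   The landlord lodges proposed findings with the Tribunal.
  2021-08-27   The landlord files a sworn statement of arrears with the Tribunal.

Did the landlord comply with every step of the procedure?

(1) the permitted window runs from 2021-03-27 + 4 = 2021-03-31 to 2021-03-27 + 15 = 2021-04-11; done 2021-04-01 — within the window.
(2) due by 2021-04-01 + 45 days = 2021-05-16; 2021-04-29 is within that limit.
(3) permitted from 2021-04-29 + 21 days = 2021-05-20 onward; done 2021-05-21 — permitted.
(4) due by 2021-05-21 + 77 days = 2021-08-06; 2021-08-20 misses that deadline by 14 days.

No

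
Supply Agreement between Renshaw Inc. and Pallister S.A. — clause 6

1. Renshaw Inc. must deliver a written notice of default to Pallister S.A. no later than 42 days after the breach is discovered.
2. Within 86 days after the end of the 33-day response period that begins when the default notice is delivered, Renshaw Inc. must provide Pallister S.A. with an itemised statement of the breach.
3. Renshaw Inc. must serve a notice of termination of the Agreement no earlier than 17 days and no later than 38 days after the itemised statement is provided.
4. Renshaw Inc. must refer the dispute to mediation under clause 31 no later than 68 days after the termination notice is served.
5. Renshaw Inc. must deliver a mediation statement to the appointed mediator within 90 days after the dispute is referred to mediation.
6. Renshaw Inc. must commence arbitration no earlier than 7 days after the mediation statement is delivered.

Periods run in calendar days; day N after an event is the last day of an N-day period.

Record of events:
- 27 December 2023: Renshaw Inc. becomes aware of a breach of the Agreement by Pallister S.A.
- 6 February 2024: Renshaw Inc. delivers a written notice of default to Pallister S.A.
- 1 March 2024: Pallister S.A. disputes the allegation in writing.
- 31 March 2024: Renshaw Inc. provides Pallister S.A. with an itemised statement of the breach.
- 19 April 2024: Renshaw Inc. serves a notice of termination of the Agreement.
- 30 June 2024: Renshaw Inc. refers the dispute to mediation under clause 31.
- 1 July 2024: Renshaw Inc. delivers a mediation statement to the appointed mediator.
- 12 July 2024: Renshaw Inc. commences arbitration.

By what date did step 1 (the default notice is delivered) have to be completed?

Step 1 runs from 27 December 2023, when the breach is discovered. 42 days after 27 December 2023 is 7 February 2024.

7 February 2024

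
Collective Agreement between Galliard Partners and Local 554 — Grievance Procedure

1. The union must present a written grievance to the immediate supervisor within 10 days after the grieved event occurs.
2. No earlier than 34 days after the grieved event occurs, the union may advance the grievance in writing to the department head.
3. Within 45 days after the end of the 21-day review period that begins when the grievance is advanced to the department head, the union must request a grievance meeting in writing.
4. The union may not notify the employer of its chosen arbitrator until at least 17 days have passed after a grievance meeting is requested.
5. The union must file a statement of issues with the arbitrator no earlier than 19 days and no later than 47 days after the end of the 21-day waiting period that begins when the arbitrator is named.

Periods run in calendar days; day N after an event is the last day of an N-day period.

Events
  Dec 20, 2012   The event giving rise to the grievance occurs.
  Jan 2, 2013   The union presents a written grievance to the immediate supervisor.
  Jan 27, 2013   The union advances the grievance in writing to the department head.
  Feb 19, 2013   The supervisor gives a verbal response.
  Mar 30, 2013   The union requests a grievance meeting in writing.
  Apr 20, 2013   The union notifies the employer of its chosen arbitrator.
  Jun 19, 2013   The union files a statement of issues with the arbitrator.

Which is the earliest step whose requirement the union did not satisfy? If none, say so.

Step 1 — counting 10 days from Dec 20, 2012 (when the grieved event occurs) gives a deadline of Dec 30, 2012; done Jan 2, 2013 — 3 days late.
That is the first point of non-compliance.

Step 1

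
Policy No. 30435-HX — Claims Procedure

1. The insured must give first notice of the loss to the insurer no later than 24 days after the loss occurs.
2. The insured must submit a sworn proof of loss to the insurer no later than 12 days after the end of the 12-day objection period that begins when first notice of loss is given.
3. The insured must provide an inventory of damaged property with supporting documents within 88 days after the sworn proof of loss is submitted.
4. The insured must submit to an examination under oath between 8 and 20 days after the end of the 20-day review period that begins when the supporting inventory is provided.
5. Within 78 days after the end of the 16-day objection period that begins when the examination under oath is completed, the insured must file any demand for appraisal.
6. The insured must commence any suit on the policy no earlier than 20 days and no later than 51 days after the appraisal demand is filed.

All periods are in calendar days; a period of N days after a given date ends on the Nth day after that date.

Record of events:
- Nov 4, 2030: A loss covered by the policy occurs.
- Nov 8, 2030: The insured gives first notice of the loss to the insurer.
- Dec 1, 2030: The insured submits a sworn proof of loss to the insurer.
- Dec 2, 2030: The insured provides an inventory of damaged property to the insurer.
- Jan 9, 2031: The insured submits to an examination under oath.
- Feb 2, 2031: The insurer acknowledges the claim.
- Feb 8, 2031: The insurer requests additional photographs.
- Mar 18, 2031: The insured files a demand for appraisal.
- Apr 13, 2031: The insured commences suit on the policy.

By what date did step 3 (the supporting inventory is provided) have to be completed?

Step 3 runs from Dec 1, 2030, when the sworn proof of loss is submitted. 88 days after Dec 1, 2030 is Feb 27, 2031.

Feb 27, 2031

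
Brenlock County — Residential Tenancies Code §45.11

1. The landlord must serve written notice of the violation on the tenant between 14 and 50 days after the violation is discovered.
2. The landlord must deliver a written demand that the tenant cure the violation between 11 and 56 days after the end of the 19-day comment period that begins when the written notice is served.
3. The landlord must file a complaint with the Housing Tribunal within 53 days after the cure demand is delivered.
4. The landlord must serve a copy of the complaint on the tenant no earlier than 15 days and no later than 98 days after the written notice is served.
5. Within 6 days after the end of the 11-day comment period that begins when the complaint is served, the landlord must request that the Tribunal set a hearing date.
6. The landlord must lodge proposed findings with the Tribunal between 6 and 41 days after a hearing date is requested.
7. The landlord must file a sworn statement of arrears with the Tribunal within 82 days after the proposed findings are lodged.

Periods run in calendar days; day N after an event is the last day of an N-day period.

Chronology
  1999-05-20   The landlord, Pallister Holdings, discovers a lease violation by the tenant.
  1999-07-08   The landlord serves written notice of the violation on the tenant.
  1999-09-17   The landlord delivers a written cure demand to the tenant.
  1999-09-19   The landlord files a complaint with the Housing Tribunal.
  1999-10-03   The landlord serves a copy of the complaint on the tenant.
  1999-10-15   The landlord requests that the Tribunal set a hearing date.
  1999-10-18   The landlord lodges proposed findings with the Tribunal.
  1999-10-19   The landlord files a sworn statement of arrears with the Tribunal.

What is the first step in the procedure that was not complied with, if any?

Step 6

Step 1: the window is 14–50 days after 1999-05-20 (when the violation is discovered), so 1999-06-03 through 1999-07-09; done 1999-07-08 — within the window.
Step 2: the window is 11–56 days after 1999-07-27 (end of the 19-day comment period, which began when the written notice is served on 1999-07-08), so 1999-08-07 through 1999-09-21; done 1999-09-17, which is between those dates.
Step 3: 53 days after 1999-09-17 (when the cure demand is delivered) is 1999-11-09; completed 1999-09-19, before the deadline.
Step 4: the window is 15–98 days after 1999-07-08 (when the written notice is served), so 1999-07-23 through 1999-10-14; done 1999-10-03 — within the window.
Step 5: 6 days after 1999-10-14 (end of the 11-day comment period, which began when the complaint is served on 1999-10-03) is 1999-10-20; done 1999-10-15 — timely.
Step 6: the window is 6–41 days after 1999-10-15 (when a hearing date is requested), so 1999-10-21 through 1999-11-25; done 1999-10-18 — 3 days before the window opened.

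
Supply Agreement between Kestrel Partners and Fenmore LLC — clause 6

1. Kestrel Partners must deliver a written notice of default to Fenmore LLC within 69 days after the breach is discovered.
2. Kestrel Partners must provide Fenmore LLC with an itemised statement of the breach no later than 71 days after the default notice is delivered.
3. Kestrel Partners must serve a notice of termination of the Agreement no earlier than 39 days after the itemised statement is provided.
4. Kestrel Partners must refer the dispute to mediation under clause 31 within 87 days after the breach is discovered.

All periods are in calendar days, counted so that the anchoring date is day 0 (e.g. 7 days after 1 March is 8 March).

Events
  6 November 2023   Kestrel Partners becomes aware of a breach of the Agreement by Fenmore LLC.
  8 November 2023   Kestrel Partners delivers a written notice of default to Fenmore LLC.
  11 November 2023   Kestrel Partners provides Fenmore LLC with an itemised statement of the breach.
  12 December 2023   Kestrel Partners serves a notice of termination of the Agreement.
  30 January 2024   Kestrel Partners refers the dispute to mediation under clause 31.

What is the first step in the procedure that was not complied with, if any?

Step 3

Step 1 — counting 69 days from 6 November 2023 (when the breach is discovered) gives a deadline of 14 January 2024; completed 8 November 2023, before the deadline.
Step 2 — counting 71 days from 8 November 2023 (when the default notice is delivered) gives a deadline of 18 January 2024; completed 11 November 2023, before the deadline.
Step 3 — must wait 39 days from 11 November 2023 (when the itemised statement is provided), so not before 20 December 2023; acted on 12 December 2023, 8 days prematurely.
Later steps need not be reached.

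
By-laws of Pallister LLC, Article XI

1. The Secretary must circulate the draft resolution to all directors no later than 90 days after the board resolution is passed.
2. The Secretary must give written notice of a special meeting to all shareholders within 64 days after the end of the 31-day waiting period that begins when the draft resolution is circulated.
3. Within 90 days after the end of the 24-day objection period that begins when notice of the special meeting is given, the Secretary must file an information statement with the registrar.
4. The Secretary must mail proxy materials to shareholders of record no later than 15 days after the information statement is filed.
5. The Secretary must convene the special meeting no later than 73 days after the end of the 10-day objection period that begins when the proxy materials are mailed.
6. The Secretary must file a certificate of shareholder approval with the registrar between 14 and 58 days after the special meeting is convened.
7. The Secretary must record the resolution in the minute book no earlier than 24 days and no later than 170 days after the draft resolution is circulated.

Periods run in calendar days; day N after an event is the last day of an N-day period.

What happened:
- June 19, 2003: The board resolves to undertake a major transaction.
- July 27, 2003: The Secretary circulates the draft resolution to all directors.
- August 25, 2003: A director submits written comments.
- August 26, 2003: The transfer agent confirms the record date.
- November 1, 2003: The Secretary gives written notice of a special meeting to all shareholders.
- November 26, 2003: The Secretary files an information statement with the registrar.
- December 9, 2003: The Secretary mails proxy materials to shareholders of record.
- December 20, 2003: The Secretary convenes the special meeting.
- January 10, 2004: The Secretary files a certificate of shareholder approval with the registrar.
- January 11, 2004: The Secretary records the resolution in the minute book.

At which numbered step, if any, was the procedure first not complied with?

Step 1 — counting 90 days from June 19, 2003 (when the board resolution is passed) gives a deadline of September 17, 2003; done July 27, 2003 — timely.
Step 2 — counting 64 days from August 27, 2003 (end of the 31-day waiting period, which began when the draft resolution is circulated on July 27, 2003) gives a deadline of October 30, 2003; not done until November 1, 2003, 2 days after the deadline.
No need to go further; step 2 was not satisfied.

Step 2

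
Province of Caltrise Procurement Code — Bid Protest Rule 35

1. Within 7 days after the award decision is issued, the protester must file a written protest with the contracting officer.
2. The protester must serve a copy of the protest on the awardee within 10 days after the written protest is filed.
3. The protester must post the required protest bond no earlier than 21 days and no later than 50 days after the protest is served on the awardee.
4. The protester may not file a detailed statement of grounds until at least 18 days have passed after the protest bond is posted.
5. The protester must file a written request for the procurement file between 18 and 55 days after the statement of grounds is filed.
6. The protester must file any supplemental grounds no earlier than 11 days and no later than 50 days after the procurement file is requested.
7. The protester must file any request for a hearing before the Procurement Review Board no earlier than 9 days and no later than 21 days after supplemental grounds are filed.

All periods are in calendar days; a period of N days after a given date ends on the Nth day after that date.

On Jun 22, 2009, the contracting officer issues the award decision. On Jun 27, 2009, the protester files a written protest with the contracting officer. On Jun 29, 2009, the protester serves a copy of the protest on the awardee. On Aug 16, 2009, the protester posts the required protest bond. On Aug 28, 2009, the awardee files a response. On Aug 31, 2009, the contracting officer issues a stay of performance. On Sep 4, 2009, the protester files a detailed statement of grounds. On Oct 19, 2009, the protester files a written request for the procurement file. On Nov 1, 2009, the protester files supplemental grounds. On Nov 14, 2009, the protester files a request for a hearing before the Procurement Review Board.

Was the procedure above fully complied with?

Yes

Step 1: 7 days after Jun 22, 2009 (when the award decision is issued) is Jun 29, 2009; done Jun 27, 2009 — timely.
Step 2: 10 days after Jun 27, 2009 (when the written protest is filed) is Jul 7, 2009; done Jun 29, 2009 — timely.
Step 3: the window is 21–50 days after Jun 29, 2009 (when the protest is served on the awardee), so Jul 20, 2009 through Aug 18, 2009; done Aug 16, 2009, which is between those dates.
Step 4: the earliest permitted date is 18 days after Aug 16, 2009 (when the protest bond is posted), i.e. Sep 3, 2009; done Sep 4, 2009 — permitted.
Step 5: the window is 18–55 days after Sep 4, 2009 (when the statement of grounds is filed), so Sep 22, 2009 through Oct 29, 2009; done Oct 19, 2009 — within the window.
Step 6: the window is 11–50 days after Oct 19, 2009 (when the procurement file is requested), so Oct 30, 2009 through Dec 8, 2009; done Nov 1, 2009 — within the window.
Step 7: the window is 9–21 days after Nov 1, 2009 (when supplemental grounds are filed), so Nov 10, 2009 through Nov 22, 2009; Nov 14, 2009 falls inside that range.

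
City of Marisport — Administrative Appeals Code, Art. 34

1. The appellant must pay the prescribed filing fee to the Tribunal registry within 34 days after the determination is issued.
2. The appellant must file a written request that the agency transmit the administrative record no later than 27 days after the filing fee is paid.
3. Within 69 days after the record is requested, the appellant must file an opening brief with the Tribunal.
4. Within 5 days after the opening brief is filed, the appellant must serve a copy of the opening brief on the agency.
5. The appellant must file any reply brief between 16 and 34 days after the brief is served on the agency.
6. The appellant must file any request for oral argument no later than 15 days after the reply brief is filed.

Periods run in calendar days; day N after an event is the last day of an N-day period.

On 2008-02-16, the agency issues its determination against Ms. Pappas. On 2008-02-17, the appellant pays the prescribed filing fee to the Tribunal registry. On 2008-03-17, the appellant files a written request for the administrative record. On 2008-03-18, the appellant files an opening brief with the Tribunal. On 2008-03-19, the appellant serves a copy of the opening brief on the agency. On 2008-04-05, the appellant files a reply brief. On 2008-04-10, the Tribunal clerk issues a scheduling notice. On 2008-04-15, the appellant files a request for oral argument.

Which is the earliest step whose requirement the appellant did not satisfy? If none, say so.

Step 1: 34 days after 2008-02-16 (when the determination is issued) is 2008-03-21; done 2008-02-17 — timely.
Step 2: 27 days after 2008-02-17 (when the filing fee is paid) is 2008-03-15; done 2008-03-17 — 2 days late.
The procedure was therefore not followed at step 2.

Step 2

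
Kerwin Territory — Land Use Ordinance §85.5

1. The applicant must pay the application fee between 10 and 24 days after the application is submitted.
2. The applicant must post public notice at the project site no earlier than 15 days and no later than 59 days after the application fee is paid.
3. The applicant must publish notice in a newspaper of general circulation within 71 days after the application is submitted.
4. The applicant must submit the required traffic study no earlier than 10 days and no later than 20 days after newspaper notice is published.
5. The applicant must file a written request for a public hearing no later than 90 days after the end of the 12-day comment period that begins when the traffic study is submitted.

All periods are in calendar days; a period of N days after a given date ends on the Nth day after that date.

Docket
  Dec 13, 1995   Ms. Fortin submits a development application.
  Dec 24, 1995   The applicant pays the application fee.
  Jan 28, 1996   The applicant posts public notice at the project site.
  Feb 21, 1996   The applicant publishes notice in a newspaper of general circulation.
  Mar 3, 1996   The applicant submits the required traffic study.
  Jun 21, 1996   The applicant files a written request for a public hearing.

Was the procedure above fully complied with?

No

Step 1 — 10 and 24 days from Dec 13, 1995 (when the application is submitted) are Dec 23, 1995 and Jan 6, 1996 respectively; Dec 24, 1995 falls inside that range.
Step 2 — 15 and 59 days from Dec 24, 1995 (when the application fee is paid) are Jan 8, 1996 and Feb 21, 1996 respectively; Jan 28, 1996 falls inside that range.
Step 3 — counting 71 days from Dec 13, 1995 (when the application is submitted) gives a deadline of Feb 22, 1996; completed Feb 21, 1996, before the deadline.
Step 4 — 10 and 20 days from Feb 21, 1996 (when newspaper notice is published) are Mar 2, 1996 and Mar 12, 1996 respectively; Mar 3, 1996 falls inside that range.
Step 5 — counting 90 days from Mar 15, 1996 (end of the 12-day comment period, which began when the traffic study is submitted on Mar 3, 1996) gives a deadline of Jun 13, 1996; done Jun 21, 1996 — 8 days late.
That is the first point of non-compliance.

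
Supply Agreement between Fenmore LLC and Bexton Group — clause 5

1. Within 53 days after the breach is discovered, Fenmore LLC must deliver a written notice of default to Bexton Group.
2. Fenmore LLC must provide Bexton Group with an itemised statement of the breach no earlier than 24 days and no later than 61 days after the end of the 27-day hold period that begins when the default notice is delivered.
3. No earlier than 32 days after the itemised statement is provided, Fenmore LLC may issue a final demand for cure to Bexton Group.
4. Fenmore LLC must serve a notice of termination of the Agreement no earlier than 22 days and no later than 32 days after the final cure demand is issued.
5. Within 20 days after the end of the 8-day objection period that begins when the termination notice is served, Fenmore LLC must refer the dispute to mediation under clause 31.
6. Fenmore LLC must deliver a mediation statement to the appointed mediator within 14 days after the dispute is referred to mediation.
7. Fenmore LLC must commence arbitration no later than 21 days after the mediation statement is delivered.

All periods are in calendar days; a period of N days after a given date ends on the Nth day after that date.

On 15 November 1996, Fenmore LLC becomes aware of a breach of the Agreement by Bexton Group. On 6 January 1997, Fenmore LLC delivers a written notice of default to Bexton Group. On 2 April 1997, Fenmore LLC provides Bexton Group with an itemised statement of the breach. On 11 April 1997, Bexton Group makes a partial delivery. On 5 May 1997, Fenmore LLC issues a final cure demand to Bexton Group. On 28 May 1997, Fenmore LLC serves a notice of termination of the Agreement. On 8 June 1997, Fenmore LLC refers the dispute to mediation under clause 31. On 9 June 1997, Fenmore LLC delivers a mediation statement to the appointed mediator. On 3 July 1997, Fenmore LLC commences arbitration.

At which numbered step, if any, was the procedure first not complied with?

(1) due by 15 November 1996 + 53 days = 7 January 1997; completed 6 January 1997, before the deadline.
(2) the permitted window runs from 2 February 1997 + 24 = 26 February 1997 to 2 February 1997 + 61 = 4 April 1997; 2 April 1997 falls inside that range.
(3) permitted from 2 April 1997 + 32 days = 4 May 1997 onward; done 5 May 1997, after the minimum wait.
(4) the permitted window runs from 5 May 1997 + 22 = 27 May 1997 to 5 May 1997 + 32 = 6 June 1997; 28 May 1997 falls inside that range.
(5) due by 5 June 1997 + 20 days = 25 June 1997; 8 June 1997 is within that limit.
(6) due by 8 June 1997 + 14 days = 22 June 1997; 9 June 1997 is within that limit.
(7) due by 9 June 1997 + 21 days = 30 June 1997; 3 July 1997 misses that deadline by 3 days.

Step 7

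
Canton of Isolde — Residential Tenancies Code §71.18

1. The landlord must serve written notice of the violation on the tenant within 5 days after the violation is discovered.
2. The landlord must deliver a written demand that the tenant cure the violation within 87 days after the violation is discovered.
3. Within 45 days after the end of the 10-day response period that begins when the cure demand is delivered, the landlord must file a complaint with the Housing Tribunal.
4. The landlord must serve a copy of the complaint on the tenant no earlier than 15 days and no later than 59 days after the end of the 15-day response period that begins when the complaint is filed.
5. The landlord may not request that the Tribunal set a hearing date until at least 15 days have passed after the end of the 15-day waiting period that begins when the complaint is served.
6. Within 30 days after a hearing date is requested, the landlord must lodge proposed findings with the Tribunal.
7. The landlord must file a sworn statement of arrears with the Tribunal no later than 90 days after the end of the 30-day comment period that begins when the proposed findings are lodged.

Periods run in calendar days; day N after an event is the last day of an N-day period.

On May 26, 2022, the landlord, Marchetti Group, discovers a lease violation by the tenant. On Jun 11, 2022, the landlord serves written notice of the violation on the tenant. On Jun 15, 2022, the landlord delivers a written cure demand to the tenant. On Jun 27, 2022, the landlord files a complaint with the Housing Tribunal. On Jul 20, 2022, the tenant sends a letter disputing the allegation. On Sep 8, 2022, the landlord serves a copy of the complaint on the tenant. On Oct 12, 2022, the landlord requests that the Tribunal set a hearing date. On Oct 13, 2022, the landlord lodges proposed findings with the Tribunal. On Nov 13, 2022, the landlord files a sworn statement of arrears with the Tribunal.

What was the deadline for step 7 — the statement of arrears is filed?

Feb 10, 2023

The proposed findings are lodged on Oct 13, 2022; the 30-day comment period therefore ends Nov 12, 2022, and step 7 runs from that date. 90 days after Nov 12, 2022 is Feb 10, 2023.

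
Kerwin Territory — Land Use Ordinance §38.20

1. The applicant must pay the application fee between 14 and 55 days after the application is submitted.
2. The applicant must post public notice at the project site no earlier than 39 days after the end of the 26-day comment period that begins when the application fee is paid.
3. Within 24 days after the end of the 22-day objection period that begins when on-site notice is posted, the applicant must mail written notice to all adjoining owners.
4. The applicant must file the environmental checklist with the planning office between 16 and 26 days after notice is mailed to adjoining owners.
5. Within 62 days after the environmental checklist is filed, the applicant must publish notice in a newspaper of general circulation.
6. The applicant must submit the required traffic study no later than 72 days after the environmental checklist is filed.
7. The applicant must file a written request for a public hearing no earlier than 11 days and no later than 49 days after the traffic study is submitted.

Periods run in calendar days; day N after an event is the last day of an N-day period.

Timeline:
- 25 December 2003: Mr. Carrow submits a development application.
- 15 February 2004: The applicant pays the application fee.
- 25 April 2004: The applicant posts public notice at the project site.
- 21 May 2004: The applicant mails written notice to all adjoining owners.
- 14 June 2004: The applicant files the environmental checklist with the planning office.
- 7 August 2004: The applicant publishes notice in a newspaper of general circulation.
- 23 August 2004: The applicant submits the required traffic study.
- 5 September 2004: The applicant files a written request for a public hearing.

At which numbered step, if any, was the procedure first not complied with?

None — every step was satisfied

(1) the permitted window runs from 25 December 2003 + 14 = 8 January 2004 to 25 December 2003 + 55 = 18 February 2004; 15 February 2004 falls inside that range.
(2) permitted from 12 March 2004 + 39 days = 20 April 2004 onward; done 25 April 2004 — permitted.
(3) due by 17 May 2004 + 24 days = 10 June 2004; 21 May 2004 is within that limit.
(4) the permitted window runs from 21 May 2004 + 16 = 6 June 2004 to 21 May 2004 + 26 = 16 June 2004; done 14 June 2004, which is between those dates.
(5) due by 14 June 2004 + 62 days = 15 August 2004; completed 7 August 2004, before the deadline.
(6) due by 14 June 2004 + 72 days = 25 August 2004; completed 23 August 2004, before the deadline.
(7) the permitted window runs from 23 August 2004 + 11 = 3 September 2004 to 23 August 2004 + 49 = 11 October 2004; 5 September 2004 falls inside that range.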